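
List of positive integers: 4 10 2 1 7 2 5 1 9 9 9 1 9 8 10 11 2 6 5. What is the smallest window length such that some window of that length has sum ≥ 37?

add 4: running sum 4 < 37
add 10: running sum 14 < 37
add 2: running sum 16 < 37
add 1: running sum 17 < 37
add 7: running sum 24 < 37
add 2: running sum 26 < 37
add 5: running sum 31 < 37
add 1: running sum 32 < 37
add 9: shortest ending here [10, 2, 1, 7, 2, 5, 1, 9] sum 37, len 8
add 9: shortest ending here [10, 2, 1, 7, 2, 5, 1, 9, 9] sum 46, len 9
add 9: shortest ending here [7, 2, 5, 1, 9, 9, 9] sum 42, len 7
add 1: shortest ending here [7, 2, 5, 1, 9, 9, 9, 1] sum 43, len 8
add 9: shortest ending here [9, 9, 9, 1, 9] sum 37, len 5
add 8: shortest ending here [9, 9, 9, 1, 9, 8] sum 45, len 6
add 10: shortest ending here [9, 1, 9, 8, 10] sum 37, len 5
add 11: shortest ending here [9, 8, 10, 11] sum 38, len 4
add 2: shortest ending here [9, 8, 10, 11, 2] sum 40, len 5
add 6: shortest ending here [8, 10, 11, 2, 6] sum 37, len 5
add 5: shortest ending here [8, 10, 11, 2, 6, 5] sum 42, len 6
Shortest qualifying length: 4.

4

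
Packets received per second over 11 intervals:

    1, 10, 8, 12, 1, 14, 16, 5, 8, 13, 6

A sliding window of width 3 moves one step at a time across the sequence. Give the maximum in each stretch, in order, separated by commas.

10, 12, 12, 14, 16, 16, 16, 13, 13

Sliding a size-3 window across the 11 values:
1 10 8 → max 10
10 8 12 → max 12
8 12 1 → max 12
12 1 14 → max 14
1 14 16 → max 16
14 16 5 → max 16
16 5 8 → max 16
5 8 13 → max 13
8 13 6 → max 13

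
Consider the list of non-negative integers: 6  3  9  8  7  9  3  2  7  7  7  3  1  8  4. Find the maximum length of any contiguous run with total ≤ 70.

add 6: [6] sum 6, len 1
add 3: [6, 3] sum 9, len 2
add 9: [6, 3, 9] sum 18, len 3
add 8: [6, 3, 9, 8] sum 26, len 4
add 7: [6, 3, 9, 8, 7] sum 33, len 5
add 9: [6, 3, 9, 8, 7, 9] sum 42, len 6
add 3: [6, 3, 9, 8, 7, 9, 3] sum 45, len 7
add 2: [6, 3, 9, 8, 7, 9, 3, 2] sum 47, len 8
add 7: [6, 3, 9, 8, 7, 9, 3, 2, 7] sum 54, len 9
add 7: [6, 3, 9, 8, 7, 9, 3, 2, 7, 7] sum 61, len 10
add 7: [6, 3, 9, 8, 7, 9, 3, 2, 7, 7, 7] sum 68, len 11
add 3: [3, 9, 8, 7, 9, 3, 2, 7, 7, 7, 3] sum 65, len 11
add 1: [3, 9, 8, 7, 9, 3, 2, 7, 7, 7, 3, 1] sum 66, len 12
add 8: [8, 7, 9, 3, 2, 7, 7, 7, 3, 1, 8] sum 62, len 11
add 4: [8, 7, 9, 3, 2, 7, 7, 7, 3, 1, 8, 4] sum 66, len 12
Longest length seen: 12.

12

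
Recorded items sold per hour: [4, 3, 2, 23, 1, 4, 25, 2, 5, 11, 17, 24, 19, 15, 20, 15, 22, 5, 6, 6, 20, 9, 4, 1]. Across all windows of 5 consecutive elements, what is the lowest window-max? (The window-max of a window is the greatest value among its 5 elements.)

20

4 3 2 23 1 → max 23
3 2 23 1 4 → max 23
2 23 1 4 25 → max 25
23 1 4 25 2 → max 25
1 4 25 2 5 → max 25
4 25 2 5 11 → max 25
25 2 5 11 17 → max 25
2 5 11 17 24 → max 24
5 11 17 24 19 → max 24
11 17 24 19 15 → max 24
17 24 19 15 20 → max 24
24 19 15 20 15 → max 24
19 15 20 15 22 → max 22
15 20 15 22 5 → max 22
20 15 22 5 6 → max 22
15 22 5 6 6 → max 22
22 5 6 6 20 → max 22
5 6 6 20 9 → max 20
6 6 20 9 4 → max 20
6 20 9 4 1 → max 20
Lowest of these is 20.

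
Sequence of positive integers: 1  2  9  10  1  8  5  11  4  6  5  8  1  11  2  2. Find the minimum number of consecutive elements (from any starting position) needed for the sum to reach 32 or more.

5

add 1: running sum 1 < 32
add 2: running sum 3 < 32
add 9: running sum 12 < 32
add 10: running sum 22 < 32
add 1: running sum 23 < 32
add 8: running sum 31 < 32
add 5: shortest ending here [9, 10, 1, 8, 5] sum 33, len 5
add 11: shortest ending here [10, 1, 8, 5, 11] sum 35, len 5
add 4: shortest ending here [10, 1, 8, 5, 11, 4] sum 39, len 6
add 6: shortest ending here [8, 5, 11, 4, 6] sum 34, len 5
add 5: shortest ending here [8, 5, 11, 4, 6, 5] sum 39, len 6
add 8: shortest ending here [11, 4, 6, 5, 8] sum 34, len 5
add 1: shortest ending here [11, 4, 6, 5, 8, 1] sum 35, len 6
add 11: shortest ending here [4, 6, 5, 8, 1, 11] sum 35, len 6
add 2: shortest ending here [6, 5, 8, 1, 11, 2] sum 33, len 6
add 2: shortest ending here [6, 5, 8, 1, 11, 2, 2] sum 35, len 7
Shortest qualifying length: 5.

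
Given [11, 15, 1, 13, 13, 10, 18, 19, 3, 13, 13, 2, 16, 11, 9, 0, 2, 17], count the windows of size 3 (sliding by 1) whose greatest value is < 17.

11

11 15 1 → max 15  < 17 ✓
15 1 13 → max 15  < 17 ✓
1 13 13 → max 13  < 17 ✓
13 13 10 → max 13  < 17 ✓
13 10 18 → max 18
10 18 19 → max 19
18 19 3 → max 19
19 3 13 → max 19
3 13 13 → max 13  < 17 ✓
13 13 2 → max 13  < 17 ✓
13 2 16 → max 16  < 17 ✓
2 16 11 → max 16  < 17 ✓
16 11 9 → max 16  < 17 ✓
11 9 0 → max 11  < 17 ✓
9 0 2 → max 9  < 17 ✓
0 2 17 → max 17
11 windows satisfy the condition.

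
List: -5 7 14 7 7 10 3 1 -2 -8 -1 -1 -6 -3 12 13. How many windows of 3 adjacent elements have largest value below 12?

-5 7 14 → max 14
7 14 7 → max 14
14 7 7 → max 14
7 7 10 → max 10  < 12 ✓
7 10 3 → max 10  < 12 ✓
10 3 1 → max 10  < 12 ✓
3 1 -2 → max 3  < 12 ✓
1 -2 -8 → max 1  < 12 ✓
-2 -8 -1 → max -1  < 12 ✓
-8 -1 -1 → max -1  < 12 ✓
-1 -1 -6 → max -1  < 12 ✓
-1 -6 -3 → max -1  < 12 ✓
-6 -3 12 → max 12
-3 12 13 → max 13
9 windows satisfy the condition.

9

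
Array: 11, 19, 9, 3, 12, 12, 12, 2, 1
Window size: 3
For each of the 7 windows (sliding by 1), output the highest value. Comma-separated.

[11, 19, 9] → max 19
[19, 9, 3] → max 19
[9, 3, 12] → max 12
[3, 12, 12] → max 12
[12, 12, 12] → max 12
[12, 12, 2] → max 12
[12, 2, 1] → max 12

19, 19, 12, 12, 12, 12, 12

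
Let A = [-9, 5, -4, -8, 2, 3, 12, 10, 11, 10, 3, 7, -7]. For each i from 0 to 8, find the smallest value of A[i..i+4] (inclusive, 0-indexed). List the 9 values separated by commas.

-9, -8, -8, -8, 2, 3, 3, 3, -7

[-9, 5, -4, -8, 2] → min -9
[5, -4, -8, 2, 3] → min -8
[-4, -8, 2, 3, 12] → min -8
[-8, 2, 3, 12, 10] → min -8
[2, 3, 12, 10, 11] → min 2
[3, 12, 10, 11, 10] → min 3
[12, 10, 11, 10, 3] → min 3
[10, 11, 10, 3, 7] → min 3
[11, 10, 3, 7, -7] → min -7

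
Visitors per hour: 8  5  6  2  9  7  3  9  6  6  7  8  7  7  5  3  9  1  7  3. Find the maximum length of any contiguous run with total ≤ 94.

Extend to the right; shrink from the left whenever the sum exceeds 94:
→ 8: sum 8, len 1
→ 5: sum 13, len 2
→ 6: sum 19, len 3
→ 2: sum 21, len 4
→ 9: sum 30, len 5
→ 7: sum 37, len 6
→ 3: sum 40, len 7
→ 9: sum 49, len 8
→ 6: sum 55, len 9
→ 6: sum 61, len 10
→ 7: sum 68, len 11
→ 8: sum 76, len 12
→ 7: sum 83, len 13
→ 7: sum 90, len 14
→ 5 (dropped 8): sum 87, len 14
→ 3: sum 90, len 15
→ 9 (dropped 5): sum 94, len 15
→ 1 (dropped 6): sum 89, len 15
→ 7 (dropped 2): sum 94, len 15
→ 3 (dropped 9): sum 88, len 15
Longest length seen: 15.

15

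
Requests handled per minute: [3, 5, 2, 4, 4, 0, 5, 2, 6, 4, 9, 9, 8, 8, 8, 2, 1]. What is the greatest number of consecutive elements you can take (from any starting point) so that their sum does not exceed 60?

Extend to the right; shrink from the left whenever the sum exceeds 60:
→ 3: sum 3, len 1
→ 5: sum 8, len 2
→ 2: sum 10, len 3
→ 4: sum 14, len 4
→ 4: sum 18, len 5
→ 0: sum 18, len 6
→ 5: sum 23, len 7
→ 2: sum 25, len 8
→ 6: sum 31, len 9
→ 4: sum 35, len 10
→ 9: sum 44, len 11
→ 9: sum 53, len 12
→ 8 (dropped 3): sum 58, len 12
→ 8 (dropped 5, 2): sum 59, len 11
→ 8 (dropped 4, 4): sum 59, len 10
→ 2 (dropped 0, 5): sum 56, len 9
→ 1: sum 57, len 10
Longest length seen: 12.

12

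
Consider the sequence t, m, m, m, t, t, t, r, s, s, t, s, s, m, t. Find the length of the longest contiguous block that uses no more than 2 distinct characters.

[t] 1 distinct, len 1
[t, m] 2 distinct, len 2
[t, m, m] 2 distinct, len 3
[t, m, m, m] 2 distinct, len 4
[t, m, m, m, t] 2 distinct, len 5
[t, m, m, m, t, t] 2 distinct, len 6
[t, m, m, m, t, t, t] 2 distinct, len 7
[t, t, t, r] 2 distinct, len 4
[r, s] 2 distinct, len 2
[r, s, s] 2 distinct, len 3
[s, s, t] 2 distinct, len 3
[s, s, t, s] 2 distinct, len 4
[s, s, t, s, s] 2 distinct, len 5
[s, s, m] 2 distinct, len 3
[m, t] 2 distinct, len 2
Longest length with ≤2 distinct: 7.

7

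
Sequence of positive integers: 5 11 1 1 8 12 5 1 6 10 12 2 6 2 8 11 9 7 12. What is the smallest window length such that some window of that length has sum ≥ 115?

18

add 5: running sum 5 < 115
add 11: running sum 16 < 115
add 1: running sum 17 < 115
add 1: running sum 18 < 115
add 8: running sum 26 < 115
add 12: running sum 38 < 115
add 5: running sum 43 < 115
add 1: running sum 44 < 115
add 6: running sum 50 < 115
add 10: running sum 60 < 115
add 12: running sum 72 < 115
add 2: running sum 74 < 115
add 6: running sum 80 < 115
add 2: running sum 82 < 115
add 8: running sum 90 < 115
add 11: running sum 101 < 115
add 9: running sum 110 < 115
end 17: [5, 11, 1, 1, 8, 12, 5, 1, 6, 10, 12, 2, 6, 2, 8, 11, 9, 7] sum 117, len 18
end 18: [11, 1, 1, 8, 12, 5, 1, 6, 10, 12, 2, 6, 2, 8, 11, 9, 7, 12] sum 124, len 18
Shortest qualifying length: 18.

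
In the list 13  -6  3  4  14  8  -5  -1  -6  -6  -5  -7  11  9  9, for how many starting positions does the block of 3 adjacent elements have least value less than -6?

3

[13, -6, 3] → min -6
[-6, 3, 4] → min -6
[3, 4, 14] → min 3
[4, 14, 8] → min 4
[14, 8, -5] → min -5
[8, -5, -1] → min -5
[-5, -1, -6] → min -6
[-1, -6, -6] → min -6
[-6, -6, -5] → min -6
[-6, -5, -7] → min -7  < -6 ✓
[-5, -7, 11] → min -7  < -6 ✓
[-7, 11, 9] → min -7  < -6 ✓
[11, 9, 9] → min 9
3 windows satisfy the condition.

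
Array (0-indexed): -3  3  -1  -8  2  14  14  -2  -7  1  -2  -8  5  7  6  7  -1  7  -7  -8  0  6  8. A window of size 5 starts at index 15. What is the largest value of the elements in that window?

Elements at indices 15..19: 7, -1, 7, -7, -8
max(7, -1, 7, -7, -8) = 7

7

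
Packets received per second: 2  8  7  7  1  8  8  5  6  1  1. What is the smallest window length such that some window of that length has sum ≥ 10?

add 2: running sum 2 < 10
add 8: shortest ending here [2, 8] sum 10, len 2
add 7: shortest ending here [8, 7] sum 15, len 2
add 7: shortest ending here [7, 7] sum 14, len 2
add 1: shortest ending here [7, 7, 1] sum 15, len 3
add 8: shortest ending here [7, 1, 8] sum 16, len 3
add 8: shortest ending here [8, 8] sum 16, len 2
add 5: shortest ending here [8, 5] sum 13, len 2
add 6: shortest ending here [5, 6] sum 11, len 2
add 1: shortest ending here [5, 6, 1] sum 12, len 3
add 1: shortest ending here [5, 6, 1, 1] sum 13, len 4
Shortest qualifying length: 2.

2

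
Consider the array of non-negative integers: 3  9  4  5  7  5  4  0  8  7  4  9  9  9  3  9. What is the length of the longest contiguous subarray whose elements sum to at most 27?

→ 3: sum 3, len 1
→ 9: sum 12, len 2
→ 4: sum 16, len 3
→ 5: sum 21, len 4
→ 7 (dropped 3): sum 25, len 4
→ 5 (dropped 9): sum 21, len 4
→ 4: sum 25, len 5
→ 0: sum 25, len 6
→ 8 (dropped 4, 5): sum 24, len 5
→ 7 (dropped 7): sum 24, len 5
→ 4 (dropped 5): sum 23, len 5
→ 9 (dropped 4, 0, 8): sum 20, len 3
→ 9 (dropped 7): sum 22, len 3
→ 9 (dropped 4): sum 27, len 3
→ 3 (dropped 9): sum 21, len 3
→ 9 (dropped 9): sum 21, len 3
Longest length seen: 6.

6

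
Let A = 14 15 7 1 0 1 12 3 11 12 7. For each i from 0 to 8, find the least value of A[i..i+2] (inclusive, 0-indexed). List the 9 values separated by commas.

7, 1, 0, 0, 0, 1, 3, 3, 7

Sliding a size-3 window across the 11 values:
(14, 15, 7) → min 7
(15, 7, 1) → min 1
(7, 1, 0) → min 0
(1, 0, 1) → min 0
(0, 1, 12) → min 0
(1, 12, 3) → min 1
(12, 3, 11) → min 3
(3, 11, 12) → min 3
(11, 12, 7) → min 7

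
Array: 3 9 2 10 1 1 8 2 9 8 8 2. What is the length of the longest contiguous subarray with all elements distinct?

add 3: [3] len 1
add 9: [3, 9] len 2
add 2: [3, 9, 2] len 3
add 10: [3, 9, 2, 10] len 4
add 1: [3, 9, 2, 10, 1] len 5
add 1 (repeat 1, move left end past it): [1] len 1
add 8: [1, 8] len 2
add 2: [1, 8, 2] len 3
add 9: [1, 8, 2, 9] len 4
add 8 (repeat 8, move left end past it): [2, 9, 8] len 3
add 8 (repeat 8, move left end past it): [8] len 1
add 2: [8, 2] len 2
Longest all-distinct length: 5.

5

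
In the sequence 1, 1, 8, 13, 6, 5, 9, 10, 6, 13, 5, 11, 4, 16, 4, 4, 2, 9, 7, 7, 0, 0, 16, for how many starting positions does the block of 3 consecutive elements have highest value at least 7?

[1, 1, 8] → max 8  ≥ 7 ✓
[1, 8, 13] → max 13  ≥ 7 ✓
[8, 13, 6] → max 13  ≥ 7 ✓
[13, 6, 5] → max 13  ≥ 7 ✓
[6, 5, 9] → max 9  ≥ 7 ✓
[5, 9, 10] → max 10  ≥ 7 ✓
[9, 10, 6] → max 10  ≥ 7 ✓
[10, 6, 13] → max 13  ≥ 7 ✓
[6, 13, 5] → max 13  ≥ 7 ✓
[13, 5, 11] → max 13  ≥ 7 ✓
[5, 11, 4] → max 11  ≥ 7 ✓
[11, 4, 16] → max 16  ≥ 7 ✓
[4, 16, 4] → max 16  ≥ 7 ✓
[16, 4, 4] → max 16  ≥ 7 ✓
[4, 4, 2] → max 4
[4, 2, 9] → max 9  ≥ 7 ✓
[2, 9, 7] → max 9  ≥ 7 ✓
[9, 7, 7] → max 9  ≥ 7 ✓
[7, 7, 0] → max 7  ≥ 7 ✓
[7, 0, 0] → max 7  ≥ 7 ✓
[0, 0, 16] → max 16  ≥ 7 ✓
20 windows satisfy the condition.

20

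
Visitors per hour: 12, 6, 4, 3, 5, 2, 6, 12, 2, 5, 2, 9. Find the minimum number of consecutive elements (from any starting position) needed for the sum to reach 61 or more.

12

add 12: running sum 12 < 61
add 6: running sum 18 < 61
add 4: running sum 22 < 61
add 3: running sum 25 < 61
add 5: running sum 30 < 61
add 2: running sum 32 < 61
add 6: running sum 38 < 61
add 12: running sum 50 < 61
add 2: running sum 52 < 61
add 5: running sum 57 < 61
add 2: running sum 59 < 61
add 9: shortest ending here [12, 6, 4, 3, 5, 2, 6, 12, 2, 5, 2, 9] sum 68, len 12
Shortest qualifying length: 12.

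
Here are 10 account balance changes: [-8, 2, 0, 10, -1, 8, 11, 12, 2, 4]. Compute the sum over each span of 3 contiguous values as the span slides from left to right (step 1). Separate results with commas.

-6, 12, 9, 17, 18, 31, 25, 18

(-8, 2, 0) → sum -6
(2, 0, 10) → sum 12
(0, 10, -1) → sum 9
(10, -1, 8) → sum 17
(-1, 8, 11) → sum 18
(8, 11, 12) → sum 31
(11, 12, 2) → sum 25
(12, 2, 4) → sum 18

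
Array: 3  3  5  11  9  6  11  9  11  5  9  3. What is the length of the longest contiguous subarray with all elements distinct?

5

add 3: [3] len 1
add 3 (repeat 3, move left end past it): [3] len 1
add 5: [3, 5] len 2
add 11: [3, 5, 11] len 3
add 9: [3, 5, 11, 9] len 4
add 6: [3, 5, 11, 9, 6] len 5
add 11 (repeat 11, move left end past it): [9, 6, 11] len 3
add 9 (repeat 9, move left end past it): [6, 11, 9] len 3
add 11 (repeat 11, move left end past it): [9, 11] len 2
add 5: [9, 11, 5] len 3
add 9 (repeat 9, move left end past it): [11, 5, 9] len 3
add 3: [11, 5, 9, 3] len 4
Longest all-distinct length: 5.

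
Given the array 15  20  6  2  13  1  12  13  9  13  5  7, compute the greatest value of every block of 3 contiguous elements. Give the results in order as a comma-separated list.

20, 20, 13, 13, 13, 13, 13, 13, 13, 13

Sliding a size-3 window across the 12 values:
15 20 6 → max 20
20 6 2 → max 20
6 2 13 → max 13
2 13 1 → max 13
13 1 12 → max 13
1 12 13 → max 13
12 13 9 → max 13
13 9 13 → max 13
9 13 5 → max 13
13 5 7 → max 13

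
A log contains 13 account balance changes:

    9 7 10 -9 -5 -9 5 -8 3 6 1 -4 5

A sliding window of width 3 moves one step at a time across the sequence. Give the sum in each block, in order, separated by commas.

(9, 7, 10) → sum 26
(7, 10, -9) → sum 8
(10, -9, -5) → sum -4
(-9, -5, -9) → sum -23
(-5, -9, 5) → sum -9
(-9, 5, -8) → sum -12
(5, -8, 3) → sum 0
(-8, 3, 6) → sum 1
(3, 6, 1) → sum 10
(6, 1, -4) → sum 3
(1, -4, 5) → sum 2

26, 8, -4, -23, -9, -12, 0, 1, 10, 3, 2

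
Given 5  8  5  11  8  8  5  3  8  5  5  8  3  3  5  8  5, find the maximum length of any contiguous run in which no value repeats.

3

[5] len 1
[5, 8] len 2
[8, 5] len 2
[8, 5, 11] len 3
[5, 11, 8] len 3
[8] len 1
[8, 5] len 2
[8, 5, 3] len 3
[5, 3, 8] len 3
[3, 8, 5] len 3
[5] len 1
[5, 8] len 2
[5, 8, 3] len 3
[3] len 1
[3, 5] len 2
[3, 5, 8] len 3
[8, 5] len 2
Longest all-distinct length: 3.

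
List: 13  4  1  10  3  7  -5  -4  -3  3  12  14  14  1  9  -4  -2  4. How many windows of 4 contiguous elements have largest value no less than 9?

(13, 4, 1, 10) → max 13  ≥ 9 ✓
(4, 1, 10, 3) → max 10  ≥ 9 ✓
(1, 10, 3, 7) → max 10  ≥ 9 ✓
(10, 3, 7, -5) → max 10  ≥ 9 ✓
(3, 7, -5, -4) → max 7
(7, -5, -4, -3) → max 7
(-5, -4, -3, 3) → max 3
(-4, -3, 3, 12) → max 12  ≥ 9 ✓
(-3, 3, 12, 14) → max 14  ≥ 9 ✓
(3, 12, 14, 14) → max 14  ≥ 9 ✓
(12, 14, 14, 1) → max 14  ≥ 9 ✓
(14, 14, 1, 9) → max 14  ≥ 9 ✓
(14, 1, 9, -4) → max 14  ≥ 9 ✓
(1, 9, -4, -2) → max 9  ≥ 9 ✓
(9, -4, -2, 4) → max 9  ≥ 9 ✓
12 windows satisfy the condition.

12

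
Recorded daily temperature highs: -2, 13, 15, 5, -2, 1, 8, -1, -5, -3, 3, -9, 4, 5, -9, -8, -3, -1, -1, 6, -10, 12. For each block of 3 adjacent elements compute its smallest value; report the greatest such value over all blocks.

5

-2 13 15 → min -2
13 15 5 → min 5
15 5 -2 → min -2
5 -2 1 → min -2
-2 1 8 → min -2
1 8 -1 → min -1
8 -1 -5 → min -5
-1 -5 -3 → min -5
-5 -3 3 → min -5
-3 3 -9 → min -9
3 -9 4 → min -9
-9 4 5 → min -9
4 5 -9 → min -9
5 -9 -8 → min -9
-9 -8 -3 → min -9
-8 -3 -1 → min -8
-3 -1 -1 → min -3
-1 -1 6 → min -1
-1 6 -10 → min -10
6 -10 12 → min -10
Greatest of these is 5.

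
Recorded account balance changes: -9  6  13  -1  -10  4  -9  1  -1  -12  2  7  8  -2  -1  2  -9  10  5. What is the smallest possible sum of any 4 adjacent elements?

-21

Window sums for each of the 16 positions:
-9 6 13 -1 → sum 9
6 13 -1 -10 → sum 8
13 -1 -10 4 → sum 6
-1 -10 4 -9 → sum -16
-10 4 -9 1 → sum -14
4 -9 1 -1 → sum -5
-9 1 -1 -12 → sum -21
1 -1 -12 2 → sum -10
-1 -12 2 7 → sum -4
-12 2 7 8 → sum 5
2 7 8 -2 → sum 15
7 8 -2 -1 → sum 12
8 -2 -1 2 → sum 7
-2 -1 2 -9 → sum -10
-1 2 -9 10 → sum 2
2 -9 10 5 → sum 8
Smallest of these is -21.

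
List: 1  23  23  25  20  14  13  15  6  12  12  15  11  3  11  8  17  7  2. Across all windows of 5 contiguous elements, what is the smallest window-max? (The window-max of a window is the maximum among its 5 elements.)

Window maxs for each of the 15 positions:
1 23 23 25 20 → max 25
23 23 25 20 14 → max 25
23 25 20 14 13 → max 25
25 20 14 13 15 → max 25
20 14 13 15 6 → max 20
14 13 15 6 12 → max 15
13 15 6 12 12 → max 15
15 6 12 12 15 → max 15
6 12 12 15 11 → max 15
12 12 15 11 3 → max 15
12 15 11 3 11 → max 15
15 11 3 11 8 → max 15
11 3 11 8 17 → max 17
3 11 8 17 7 → max 17
11 8 17 7 2 → max 17
Smallest of these is 15.

15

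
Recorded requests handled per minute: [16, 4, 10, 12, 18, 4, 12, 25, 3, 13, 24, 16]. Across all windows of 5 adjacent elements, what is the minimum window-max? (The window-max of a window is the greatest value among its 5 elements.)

(16, 4, 10, 12, 18) → max 18
(4, 10, 12, 18, 4) → max 18
(10, 12, 18, 4, 12) → max 18
(12, 18, 4, 12, 25) → max 25
(18, 4, 12, 25, 3) → max 25
(4, 12, 25, 3, 13) → max 25
(12, 25, 3, 13, 24) → max 25
(25, 3, 13, 24, 16) → max 25
Minimum of these is 18.

18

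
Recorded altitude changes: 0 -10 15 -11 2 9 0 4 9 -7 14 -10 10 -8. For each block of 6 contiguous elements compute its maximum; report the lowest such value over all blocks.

9

(0, -10, 15, -11, 2, 9) → max 15
(-10, 15, -11, 2, 9, 0) → max 15
(15, -11, 2, 9, 0, 4) → max 15
(-11, 2, 9, 0, 4, 9) → max 9
(2, 9, 0, 4, 9, -7) → max 9
(9, 0, 4, 9, -7, 14) → max 14
(0, 4, 9, -7, 14, -10) → max 14
(4, 9, -7, 14, -10, 10) → max 14
(9, -7, 14, -10, 10, -8) → max 14
Lowest of these is 9.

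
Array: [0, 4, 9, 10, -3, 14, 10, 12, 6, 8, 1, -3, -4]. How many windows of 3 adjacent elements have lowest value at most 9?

10

0 4 9 → min 0  ≤ 9 ✓
4 9 10 → min 4  ≤ 9 ✓
9 10 -3 → min -3  ≤ 9 ✓
10 -3 14 → min -3  ≤ 9 ✓
-3 14 10 → min -3  ≤ 9 ✓
14 10 12 → min 10
10 12 6 → min 6  ≤ 9 ✓
12 6 8 → min 6  ≤ 9 ✓
6 8 1 → min 1  ≤ 9 ✓
8 1 -3 → min -3  ≤ 9 ✓
1 -3 -4 → min -4  ≤ 9 ✓
10 windows satisfy the condition.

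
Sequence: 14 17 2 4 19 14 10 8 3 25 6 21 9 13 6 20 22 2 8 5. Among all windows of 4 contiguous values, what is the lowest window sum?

35

Each size-4 window and its sum:
(14, 17, 2, 4) → sum 37
(17, 2, 4, 19) → sum 42
(2, 4, 19, 14) → sum 39
(4, 19, 14, 10) → sum 47
(19, 14, 10, 8) → sum 51
(14, 10, 8, 3) → sum 35
(10, 8, 3, 25) → sum 46
(8, 3, 25, 6) → sum 42
(3, 25, 6, 21) → sum 55
(25, 6, 21, 9) → sum 61
(6, 21, 9, 13) → sum 49
(21, 9, 13, 6) → sum 49
(9, 13, 6, 20) → sum 48
(13, 6, 20, 22) → sum 61
(6, 20, 22, 2) → sum 50
(20, 22, 2, 8) → sum 52
(22, 2, 8, 5) → sum 37
Lowest of these is 35.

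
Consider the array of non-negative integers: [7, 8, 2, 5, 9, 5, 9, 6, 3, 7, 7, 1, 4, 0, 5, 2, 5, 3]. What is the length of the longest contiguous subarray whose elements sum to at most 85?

17

add 7: [7] sum 7, len 1
add 8: [7, 8] sum 15, len 2
add 2: [7, 8, 2] sum 17, len 3
add 5: [7, 8, 2, 5] sum 22, len 4
add 9: [7, 8, 2, 5, 9] sum 31, len 5
add 5: [7, 8, 2, 5, 9, 5] sum 36, len 6
add 9: [7, 8, 2, 5, 9, 5, 9] sum 45, len 7
add 6: [7, 8, 2, 5, 9, 5, 9, 6] sum 51, len 8
add 3: [7, 8, 2, 5, 9, 5, 9, 6, 3] sum 54, len 9
add 7: [7, 8, 2, 5, 9, 5, 9, 6, 3, 7] sum 61, len 10
add 7: [7, 8, 2, 5, 9, 5, 9, 6, 3, 7, 7] sum 68, len 11
add 1: [7, 8, 2, 5, 9, 5, 9, 6, 3, 7, 7, 1] sum 69, len 12
add 4: [7, 8, 2, 5, 9, 5, 9, 6, 3, 7, 7, 1, 4] sum 73, len 13
add 0: [7, 8, 2, 5, 9, 5, 9, 6, 3, 7, 7, 1, 4, 0] sum 73, len 14
add 5: [7, 8, 2, 5, 9, 5, 9, 6, 3, 7, 7, 1, 4, 0, 5] sum 78, len 15
add 2: [7, 8, 2, 5, 9, 5, 9, 6, 3, 7, 7, 1, 4, 0, 5, 2] sum 80, len 16
add 5: [7, 8, 2, 5, 9, 5, 9, 6, 3, 7, 7, 1, 4, 0, 5, 2, 5] sum 85, len 17
add 3: [8, 2, 5, 9, 5, 9, 6, 3, 7, 7, 1, 4, 0, 5, 2, 5, 3] sum 81, len 17
Longest length seen: 17.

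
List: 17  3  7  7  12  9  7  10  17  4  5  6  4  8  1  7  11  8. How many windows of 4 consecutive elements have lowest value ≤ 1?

4

(17, 3, 7, 7) → min 3
(3, 7, 7, 12) → min 3
(7, 7, 12, 9) → min 7
(7, 12, 9, 7) → min 7
(12, 9, 7, 10) → min 7
(9, 7, 10, 17) → min 7
(7, 10, 17, 4) → min 4
(10, 17, 4, 5) → min 4
(17, 4, 5, 6) → min 4
(4, 5, 6, 4) → min 4
(5, 6, 4, 8) → min 4
(6, 4, 8, 1) → min 1  ≤ 1 ✓
(4, 8, 1, 7) → min 1  ≤ 1 ✓
(8, 1, 7, 11) → min 1  ≤ 1 ✓
(1, 7, 11, 8) → min 1  ≤ 1 ✓
4 windows satisfy the condition.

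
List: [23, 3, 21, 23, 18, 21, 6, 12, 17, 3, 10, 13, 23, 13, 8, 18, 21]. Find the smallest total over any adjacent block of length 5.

Window sums for each of the 13 positions:
23 3 21 23 18 → sum 88
3 21 23 18 21 → sum 86
21 23 18 21 6 → sum 89
23 18 21 6 12 → sum 80
18 21 6 12 17 → sum 74
21 6 12 17 3 → sum 59
6 12 17 3 10 → sum 48
12 17 3 10 13 → sum 55
17 3 10 13 23 → sum 66
3 10 13 23 13 → sum 62
10 13 23 13 8 → sum 67
13 23 13 8 18 → sum 75
23 13 8 18 21 → sum 83
Smallest of these is 48.

48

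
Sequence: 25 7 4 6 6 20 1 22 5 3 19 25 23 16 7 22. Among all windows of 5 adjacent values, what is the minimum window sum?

(25, 7, 4, 6, 6) → sum 48
(7, 4, 6, 6, 20) → sum 43
(4, 6, 6, 20, 1) → sum 37
(6, 6, 20, 1, 22) → sum 55
(6, 20, 1, 22, 5) → sum 54
(20, 1, 22, 5, 3) → sum 51
(1, 22, 5, 3, 19) → sum 50
(22, 5, 3, 19, 25) → sum 74
(5, 3, 19, 25, 23) → sum 75
(3, 19, 25, 23, 16) → sum 86
(19, 25, 23, 16, 7) → sum 90
(25, 23, 16, 7, 22) → sum 93
Minimum of these is 37.

37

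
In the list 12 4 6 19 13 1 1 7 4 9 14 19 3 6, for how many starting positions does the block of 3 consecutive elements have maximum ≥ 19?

6

[12, 4, 6] → max 12
[4, 6, 19] → max 19  ≥ 19 ✓
[6, 19, 13] → max 19  ≥ 19 ✓
[19, 13, 1] → max 19  ≥ 19 ✓
[13, 1, 1] → max 13
[1, 1, 7] → max 7
[1, 7, 4] → max 7
[7, 4, 9] → max 9
[4, 9, 14] → max 14
[9, 14, 19] → max 19  ≥ 19 ✓
[14, 19, 3] → max 19  ≥ 19 ✓
[19, 3, 6] → max 19  ≥ 19 ✓
6 windows satisfy the condition.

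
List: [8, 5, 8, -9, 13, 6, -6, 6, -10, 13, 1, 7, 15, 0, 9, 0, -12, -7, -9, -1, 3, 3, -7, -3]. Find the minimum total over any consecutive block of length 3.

(8, 5, 8) → sum 21
(5, 8, -9) → sum 4
(8, -9, 13) → sum 12
(-9, 13, 6) → sum 10
(13, 6, -6) → sum 13
(6, -6, 6) → sum 6
(-6, 6, -10) → sum -10
(6, -10, 13) → sum 9
(-10, 13, 1) → sum 4
(13, 1, 7) → sum 21
(1, 7, 15) → sum 23
(7, 15, 0) → sum 22
(15, 0, 9) → sum 24
(0, 9, 0) → sum 9
(9, 0, -12) → sum -3
(0, -12, -7) → sum -19
(-12, -7, -9) → sum -28
(-7, -9, -1) → sum -17
(-9, -1, 3) → sum -7
(-1, 3, 3) → sum 5
(3, 3, -7) → sum -1
(3, -7, -3) → sum -7
Minimum of these is -28.

-28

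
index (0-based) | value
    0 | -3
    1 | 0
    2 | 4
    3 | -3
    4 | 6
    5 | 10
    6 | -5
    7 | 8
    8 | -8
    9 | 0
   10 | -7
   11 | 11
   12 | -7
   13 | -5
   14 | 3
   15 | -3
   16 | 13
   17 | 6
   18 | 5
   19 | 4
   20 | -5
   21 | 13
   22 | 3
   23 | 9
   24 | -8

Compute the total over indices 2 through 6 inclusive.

Elements at indices 2..6: 4, -3, 6, 10, -5
sum(4, -3, 6, 10, -5) = 12

12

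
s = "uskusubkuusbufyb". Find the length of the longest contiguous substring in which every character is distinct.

[u] len 1
[u, s] len 2
[u, s, k] len 3
[s, k, u] len 3
[k, u, s] len 3
[s, u] len 2
[s, u, b] len 3
[s, u, b, k] len 4
[b, k, u] len 3
[u] len 1
[u, s] len 2
[u, s, b] len 3
[s, b, u] len 3
[s, b, u, f] len 4
[s, b, u, f, y] len 5
[u, f, y, b] len 4
Longest all-distinct length: 5.

5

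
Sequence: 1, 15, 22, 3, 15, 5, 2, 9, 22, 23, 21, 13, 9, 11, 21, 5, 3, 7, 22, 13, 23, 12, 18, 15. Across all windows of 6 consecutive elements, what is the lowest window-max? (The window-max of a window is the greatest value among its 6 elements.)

(1, 15, 22, 3, 15, 5) → max 22
(15, 22, 3, 15, 5, 2) → max 22
(22, 3, 15, 5, 2, 9) → max 22
(3, 15, 5, 2, 9, 22) → max 22
(15, 5, 2, 9, 22, 23) → max 23
(5, 2, 9, 22, 23, 21) → max 23
(2, 9, 22, 23, 21, 13) → max 23
(9, 22, 23, 21, 13, 9) → max 23
(22, 23, 21, 13, 9, 11) → max 23
(23, 21, 13, 9, 11, 21) → max 23
(21, 13, 9, 11, 21, 5) → max 21
(13, 9, 11, 21, 5, 3) → max 21
(9, 11, 21, 5, 3, 7) → max 21
(11, 21, 5, 3, 7, 22) → max 22
(21, 5, 3, 7, 22, 13) → max 22
(5, 3, 7, 22, 13, 23) → max 23
(3, 7, 22, 13, 23, 12) → max 23
(7, 22, 13, 23, 12, 18) → max 23
(22, 13, 23, 12, 18, 15) → max 23
Lowest of these is 21.

21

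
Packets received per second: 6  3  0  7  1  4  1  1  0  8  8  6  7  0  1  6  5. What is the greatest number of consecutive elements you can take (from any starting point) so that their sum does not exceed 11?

→ 6: sum 6, len 1
→ 3: sum 9, len 2
→ 0: sum 9, len 3
→ 7 (dropped 6): sum 10, len 3
→ 1: sum 11, len 4
→ 4 (dropped 3, 0, 7): sum 5, len 2
→ 1: sum 6, len 3
→ 1: sum 7, len 4
→ 0: sum 7, len 5
→ 8 (dropped 1, 4): sum 10, len 4
→ 8 (dropped 1, 1, 0, 8): sum 8, len 1
→ 6 (dropped 8): sum 6, len 1
→ 7 (dropped 6): sum 7, len 1
→ 0: sum 7, len 2
→ 1: sum 8, len 3
→ 6 (dropped 7): sum 7, len 3
→ 5 (dropped 0, 1): sum 11, len 2
Longest length seen: 5.

5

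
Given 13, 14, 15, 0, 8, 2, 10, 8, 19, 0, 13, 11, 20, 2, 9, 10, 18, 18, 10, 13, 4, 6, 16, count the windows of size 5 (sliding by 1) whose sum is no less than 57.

6

(13, 14, 15, 0, 8) → sum 50
(14, 15, 0, 8, 2) → sum 39
(15, 0, 8, 2, 10) → sum 35
(0, 8, 2, 10, 8) → sum 28
(8, 2, 10, 8, 19) → sum 47
(2, 10, 8, 19, 0) → sum 39
(10, 8, 19, 0, 13) → sum 50
(8, 19, 0, 13, 11) → sum 51
(19, 0, 13, 11, 20) → sum 63  ≥ 57 ✓
(0, 13, 11, 20, 2) → sum 46
(13, 11, 20, 2, 9) → sum 55
(11, 20, 2, 9, 10) → sum 52
(20, 2, 9, 10, 18) → sum 59  ≥ 57 ✓
(2, 9, 10, 18, 18) → sum 57  ≥ 57 ✓
(9, 10, 18, 18, 10) → sum 65  ≥ 57 ✓
(10, 18, 18, 10, 13) → sum 69  ≥ 57 ✓
(18, 18, 10, 13, 4) → sum 63  ≥ 57 ✓
(18, 10, 13, 4, 6) → sum 51
(10, 13, 4, 6, 16) → sum 49
6 windows satisfy the condition.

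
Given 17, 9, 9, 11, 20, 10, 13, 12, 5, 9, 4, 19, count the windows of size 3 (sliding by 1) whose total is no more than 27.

17 9 9 → sum 35
9 9 11 → sum 29
9 11 20 → sum 40
11 20 10 → sum 41
20 10 13 → sum 43
10 13 12 → sum 35
13 12 5 → sum 30
12 5 9 → sum 26  ≤ 27 ✓
5 9 4 → sum 18  ≤ 27 ✓
9 4 19 → sum 32
2 windows satisfy the condition.

2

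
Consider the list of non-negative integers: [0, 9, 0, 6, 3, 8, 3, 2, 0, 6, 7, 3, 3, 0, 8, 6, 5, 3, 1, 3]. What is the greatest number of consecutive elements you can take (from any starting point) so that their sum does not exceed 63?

16

→ 0: sum 0, len 1
→ 9: sum 9, len 2
→ 0: sum 9, len 3
→ 6: sum 15, len 4
→ 3: sum 18, len 5
→ 8: sum 26, len 6
→ 3: sum 29, len 7
→ 2: sum 31, len 8
→ 0: sum 31, len 9
→ 6: sum 37, len 10
→ 7: sum 44, len 11
→ 3: sum 47, len 12
→ 3: sum 50, len 13
→ 0: sum 50, len 14
→ 8: sum 58, len 15
→ 6 (dropped 0, 9): sum 55, len 14
→ 5: sum 60, len 15
→ 3: sum 63, len 16
→ 1 (dropped 0, 6): sum 58, len 15
→ 3: sum 61, len 16
Longest length seen: 16.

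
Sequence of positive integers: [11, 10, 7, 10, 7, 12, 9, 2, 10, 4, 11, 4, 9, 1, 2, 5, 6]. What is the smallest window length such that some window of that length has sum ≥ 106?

13

add 11: running sum 11 < 106
add 10: running sum 21 < 106
add 7: running sum 28 < 106
add 10: running sum 38 < 106
add 7: running sum 45 < 106
add 12: running sum 57 < 106
add 9: running sum 66 < 106
add 2: running sum 68 < 106
add 10: running sum 78 < 106
add 4: running sum 82 < 106
add 11: running sum 93 < 106
add 4: running sum 97 < 106
end 12: [11, 10, 7, 10, 7, 12, 9, 2, 10, 4, 11, 4, 9] sum 106, len 13
end 13: [11, 10, 7, 10, 7, 12, 9, 2, 10, 4, 11, 4, 9, 1] sum 107, len 14
end 14: [11, 10, 7, 10, 7, 12, 9, 2, 10, 4, 11, 4, 9, 1, 2] sum 109, len 15
end 15: [11, 10, 7, 10, 7, 12, 9, 2, 10, 4, 11, 4, 9, 1, 2, 5] sum 114, len 16
end 16: [10, 7, 10, 7, 12, 9, 2, 10, 4, 11, 4, 9, 1, 2, 5, 6] sum 109, len 16
Shortest qualifying length: 13.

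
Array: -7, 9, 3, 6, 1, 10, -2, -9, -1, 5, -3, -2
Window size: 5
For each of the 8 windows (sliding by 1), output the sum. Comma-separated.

12, 29, 18, 6, -1, 3, -10, -10

-7 9 3 6 1 → sum 12
9 3 6 1 10 → sum 29
3 6 1 10 -2 → sum 18
6 1 10 -2 -9 → sum 6
1 10 -2 -9 -1 → sum -1
10 -2 -9 -1 5 → sum 3
-2 -9 -1 5 -3 → sum -10
-9 -1 5 -3 -2 → sum -10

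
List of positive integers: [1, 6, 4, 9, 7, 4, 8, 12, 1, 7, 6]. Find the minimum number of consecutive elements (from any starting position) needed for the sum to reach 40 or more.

add 1: running sum 1 < 40
add 6: running sum 7 < 40
add 4: running sum 11 < 40
add 9: running sum 20 < 40
add 7: running sum 27 < 40
add 4: running sum 31 < 40
add 8: running sum 39 < 40
end 7: [9, 7, 4, 8, 12] sum 40, len 5
end 8: [9, 7, 4, 8, 12, 1] sum 41, len 6
end 9: [9, 7, 4, 8, 12, 1, 7] sum 48, len 7
end 10: [7, 4, 8, 12, 1, 7, 6] sum 45, len 7
Shortest qualifying length: 5.

5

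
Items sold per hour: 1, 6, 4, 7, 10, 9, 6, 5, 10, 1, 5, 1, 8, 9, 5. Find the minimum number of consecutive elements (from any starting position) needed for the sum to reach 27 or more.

4

add 1: running sum 1 < 27
add 6: running sum 7 < 27
add 4: running sum 11 < 27
add 7: running sum 18 < 27
end 4: [6, 4, 7, 10] sum 27, len 4
end 5: [4, 7, 10, 9] sum 30, len 4
end 6: [7, 10, 9, 6] sum 32, len 4
end 7: [10, 9, 6, 5] sum 30, len 4
end 8: [9, 6, 5, 10] sum 30, len 4
end 9: [9, 6, 5, 10, 1] sum 31, len 5
end 10: [6, 5, 10, 1, 5] sum 27, len 5
end 11: [6, 5, 10, 1, 5, 1] sum 28, len 6
end 12: [5, 10, 1, 5, 1, 8] sum 30, len 6
end 13: [10, 1, 5, 1, 8, 9] sum 34, len 6
end 14: [5, 1, 8, 9, 5] sum 28, len 5
Shortest qualifying length: 4.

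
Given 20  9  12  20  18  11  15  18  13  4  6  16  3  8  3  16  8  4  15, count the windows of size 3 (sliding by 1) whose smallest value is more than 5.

20 9 12 → min 9  > 5 ✓
9 12 20 → min 9  > 5 ✓
12 20 18 → min 12  > 5 ✓
20 18 11 → min 11  > 5 ✓
18 11 15 → min 11  > 5 ✓
11 15 18 → min 11  > 5 ✓
15 18 13 → min 13  > 5 ✓
18 13 4 → min 4
13 4 6 → min 4
4 6 16 → min 4
6 16 3 → min 3
16 3 8 → min 3
3 8 3 → min 3
8 3 16 → min 3
3 16 8 → min 3
16 8 4 → min 4
8 4 15 → min 4
7 windows satisfy the condition.

7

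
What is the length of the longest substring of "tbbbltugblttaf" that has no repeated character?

5

add t: [t] len 1
add b: [t, b] len 2
add b (repeat b, move left end past it): [b] len 1
add b (repeat b, move left end past it): [b] len 1
add l: [b, l] len 2
add t: [b, l, t] len 3
add u: [b, l, t, u] len 4
add g: [b, l, t, u, g] len 5
add b (repeat b, move left end past it): [l, t, u, g, b] len 5
add l (repeat l, move left end past it): [t, u, g, b, l] len 5
add t (repeat t, move left end past it): [u, g, b, l, t] len 5
add t (repeat t, move left end past it): [t] len 1
add a: [t, a] len 2
add f: [t, a, f] len 3
Longest all-distinct length: 5.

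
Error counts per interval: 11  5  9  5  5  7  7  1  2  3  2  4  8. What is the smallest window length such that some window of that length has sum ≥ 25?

3

add 11: running sum 11 < 25
add 5: running sum 16 < 25
add 9: shortest ending here [11, 5, 9] sum 25, len 3
add 5: shortest ending here [11, 5, 9, 5] sum 30, len 4
add 5: shortest ending here [11, 5, 9, 5, 5] sum 35, len 5
add 7: shortest ending here [9, 5, 5, 7] sum 26, len 4
add 7: shortest ending here [9, 5, 5, 7, 7] sum 33, len 5
add 1: shortest ending here [5, 5, 7, 7, 1] sum 25, len 5
add 2: shortest ending here [5, 5, 7, 7, 1, 2] sum 27, len 6
add 3: shortest ending here [5, 7, 7, 1, 2, 3] sum 25, len 6
add 2: shortest ending here [5, 7, 7, 1, 2, 3, 2] sum 27, len 7
add 4: shortest ending here [7, 7, 1, 2, 3, 2, 4] sum 26, len 7
add 8: shortest ending here [7, 1, 2, 3, 2, 4, 8] sum 27, len 7
Shortest qualifying length: 3.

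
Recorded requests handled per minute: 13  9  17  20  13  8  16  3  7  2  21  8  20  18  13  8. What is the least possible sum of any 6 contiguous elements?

49

[13, 9, 17, 20, 13, 8] → sum 80
[9, 17, 20, 13, 8, 16] → sum 83
[17, 20, 13, 8, 16, 3] → sum 77
[20, 13, 8, 16, 3, 7] → sum 67
[13, 8, 16, 3, 7, 2] → sum 49
[8, 16, 3, 7, 2, 21] → sum 57
[16, 3, 7, 2, 21, 8] → sum 57
[3, 7, 2, 21, 8, 20] → sum 61
[7, 2, 21, 8, 20, 18] → sum 76
[2, 21, 8, 20, 18, 13] → sum 82
[21, 8, 20, 18, 13, 8] → sum 88
Least of these is 49.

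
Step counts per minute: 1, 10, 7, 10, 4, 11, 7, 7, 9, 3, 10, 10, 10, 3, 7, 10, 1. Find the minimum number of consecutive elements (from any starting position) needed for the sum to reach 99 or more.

13

Extend right; whenever the sum reaches 99, record the length and shrink from the left:
add 1: running sum 1 < 99
add 10: running sum 11 < 99
add 7: running sum 18 < 99
add 10: running sum 28 < 99
add 4: running sum 32 < 99
add 11: running sum 43 < 99
add 7: running sum 50 < 99
add 7: running sum 57 < 99
add 9: running sum 66 < 99
add 3: running sum 69 < 99
add 10: running sum 79 < 99
add 10: running sum 89 < 99
add 10: shortest ending here [1, 10, 7, 10, 4, 11, 7, 7, 9, 3, 10, 10, 10] sum 99, len 13
add 3: shortest ending here [10, 7, 10, 4, 11, 7, 7, 9, 3, 10, 10, 10, 3] sum 101, len 13
add 7: shortest ending here [10, 7, 10, 4, 11, 7, 7, 9, 3, 10, 10, 10, 3, 7] sum 108, len 14
add 10: shortest ending here [10, 4, 11, 7, 7, 9, 3, 10, 10, 10, 3, 7, 10] sum 101, len 13
add 1: shortest ending here [10, 4, 11, 7, 7, 9, 3, 10, 10, 10, 3, 7, 10, 1] sum 102, len 14
Shortest qualifying length: 13.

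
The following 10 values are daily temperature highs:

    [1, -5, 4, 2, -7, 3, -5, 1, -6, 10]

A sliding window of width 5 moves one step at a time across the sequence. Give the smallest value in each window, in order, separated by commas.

Sliding a size-5 window across the 10 values:
(1, -5, 4, 2, -7) → min -7
(-5, 4, 2, -7, 3) → min -7
(4, 2, -7, 3, -5) → min -7
(2, -7, 3, -5, 1) → min -7
(-7, 3, -5, 1, -6) → min -7
(3, -5, 1, -6, 10) → min -6

-7, -7, -7, -7, -7, -6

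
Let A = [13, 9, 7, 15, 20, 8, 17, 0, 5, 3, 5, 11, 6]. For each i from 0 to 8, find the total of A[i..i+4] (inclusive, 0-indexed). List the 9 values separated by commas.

64, 59, 67, 60, 50, 33, 30, 24, 30

Sliding a size-5 window across the 13 values:
13 9 7 15 20 → sum 64
9 7 15 20 8 → sum 59
7 15 20 8 17 → sum 67
15 20 8 17 0 → sum 60
20 8 17 0 5 → sum 50
8 17 0 5 3 → sum 33
17 0 5 3 5 → sum 30
0 5 3 5 11 → sum 24
5 3 5 11 6 → sum 30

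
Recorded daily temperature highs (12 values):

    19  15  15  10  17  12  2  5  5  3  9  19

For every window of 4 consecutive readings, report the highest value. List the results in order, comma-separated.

19, 17, 17, 17, 17, 12, 5, 9, 19

[19, 15, 15, 10] → max 19
[15, 15, 10, 17] → max 17
[15, 10, 17, 12] → max 17
[10, 17, 12, 2] → max 17
[17, 12, 2, 5] → max 17
[12, 2, 5, 5] → max 12
[2, 5, 5, 3] → max 5
[5, 5, 3, 9] → max 9
[5, 3, 9, 19] → max 19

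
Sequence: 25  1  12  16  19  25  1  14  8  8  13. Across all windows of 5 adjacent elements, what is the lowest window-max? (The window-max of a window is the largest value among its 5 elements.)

(25, 1, 12, 16, 19) → max 25
(1, 12, 16, 19, 25) → max 25
(12, 16, 19, 25, 1) → max 25
(16, 19, 25, 1, 14) → max 25
(19, 25, 1, 14, 8) → max 25
(25, 1, 14, 8, 8) → max 25
(1, 14, 8, 8, 13) → max 14
Lowest of these is 14.

14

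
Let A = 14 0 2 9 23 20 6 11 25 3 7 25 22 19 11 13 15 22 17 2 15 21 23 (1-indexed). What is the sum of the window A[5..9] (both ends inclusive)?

85

Elements at indices 5..9: 23, 20, 6, 11, 25
sum(23, 20, 6, 11, 25) = 85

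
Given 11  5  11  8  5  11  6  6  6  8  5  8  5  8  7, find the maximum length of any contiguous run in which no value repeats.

[11] len 1
[11, 5] len 2
[5, 11] len 2
[5, 11, 8] len 3
[11, 8, 5] len 3
[8, 5, 11] len 3
[8, 5, 11, 6] len 4
[6] len 1
[6] len 1
[6, 8] len 2
[6, 8, 5] len 3
[5, 8] len 2
[8, 5] len 2
[5, 8] len 2
[5, 8, 7] len 3
Longest all-distinct length: 4.

4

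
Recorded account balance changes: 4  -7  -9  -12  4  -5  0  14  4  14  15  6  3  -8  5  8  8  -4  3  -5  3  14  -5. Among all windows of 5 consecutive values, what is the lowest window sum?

4 -7 -9 -12 4 → sum -20
-7 -9 -12 4 -5 → sum -29
-9 -12 4 -5 0 → sum -22
-12 4 -5 0 14 → sum 1
4 -5 0 14 4 → sum 17
-5 0 14 4 14 → sum 27
0 14 4 14 15 → sum 47
14 4 14 15 6 → sum 53
4 14 15 6 3 → sum 42
14 15 6 3 -8 → sum 30
15 6 3 -8 5 → sum 21
6 3 -8 5 8 → sum 14
3 -8 5 8 8 → sum 16
-8 5 8 8 -4 → sum 9
5 8 8 -4 3 → sum 20
8 8 -4 3 -5 → sum 10
8 -4 3 -5 3 → sum 5
-4 3 -5 3 14 → sum 11
3 -5 3 14 -5 → sum 10
Lowest of these is -29.

-29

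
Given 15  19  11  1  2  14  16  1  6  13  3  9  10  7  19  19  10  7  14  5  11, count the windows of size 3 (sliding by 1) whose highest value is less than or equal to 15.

15 19 11 → max 19
19 11 1 → max 19
11 1 2 → max 11  ≤ 15 ✓
1 2 14 → max 14  ≤ 15 ✓
2 14 16 → max 16
14 16 1 → max 16
16 1 6 → max 16
1 6 13 → max 13  ≤ 15 ✓
6 13 3 → max 13  ≤ 15 ✓
13 3 9 → max 13  ≤ 15 ✓
3 9 10 → max 10  ≤ 15 ✓
9 10 7 → max 10  ≤ 15 ✓
10 7 19 → max 19
7 19 19 → max 19
19 19 10 → max 19
19 10 7 → max 19
10 7 14 → max 14  ≤ 15 ✓
7 14 5 → max 14  ≤ 15 ✓
14 5 11 → max 14  ≤ 15 ✓
10 windows satisfy the condition.

10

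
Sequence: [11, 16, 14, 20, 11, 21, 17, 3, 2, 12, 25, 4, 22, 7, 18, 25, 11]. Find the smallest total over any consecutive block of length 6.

63

11 16 14 20 11 21 → sum 93
16 14 20 11 21 17 → sum 99
14 20 11 21 17 3 → sum 86
20 11 21 17 3 2 → sum 74
11 21 17 3 2 12 → sum 66
21 17 3 2 12 25 → sum 80
17 3 2 12 25 4 → sum 63
3 2 12 25 4 22 → sum 68
2 12 25 4 22 7 → sum 72
12 25 4 22 7 18 → sum 88
25 4 22 7 18 25 → sum 101
4 22 7 18 25 11 → sum 87
Smallest of these is 63.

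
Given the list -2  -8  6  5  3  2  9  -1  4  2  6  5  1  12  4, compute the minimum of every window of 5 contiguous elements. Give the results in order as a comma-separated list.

-8, -8, 2, -1, -1, -1, -1, -1, 1, 1, 1

Sliding a size-5 window across the 15 values:
[-2, -8, 6, 5, 3] → min -8
[-8, 6, 5, 3, 2] → min -8
[6, 5, 3, 2, 9] → min 2
[5, 3, 2, 9, -1] → min -1
[3, 2, 9, -1, 4] → min -1
[2, 9, -1, 4, 2] → min -1
[9, -1, 4, 2, 6] → min -1
[-1, 4, 2, 6, 5] → min -1
[4, 2, 6, 5, 1] → min 1
[2, 6, 5, 1, 12] → min 1
[6, 5, 1, 12, 4] → min 1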